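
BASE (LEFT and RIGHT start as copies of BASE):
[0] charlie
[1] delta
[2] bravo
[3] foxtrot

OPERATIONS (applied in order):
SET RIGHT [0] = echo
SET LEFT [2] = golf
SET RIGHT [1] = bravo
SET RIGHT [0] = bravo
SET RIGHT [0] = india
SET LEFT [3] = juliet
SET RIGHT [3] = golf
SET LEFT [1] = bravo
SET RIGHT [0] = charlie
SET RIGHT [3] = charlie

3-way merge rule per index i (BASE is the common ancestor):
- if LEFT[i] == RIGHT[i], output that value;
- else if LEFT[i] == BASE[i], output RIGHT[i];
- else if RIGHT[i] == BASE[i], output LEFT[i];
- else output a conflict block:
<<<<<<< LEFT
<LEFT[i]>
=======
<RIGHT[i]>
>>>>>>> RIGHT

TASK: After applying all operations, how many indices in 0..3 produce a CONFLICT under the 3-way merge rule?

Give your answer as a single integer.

Answer: 1

Derivation:
Final LEFT:  [charlie, bravo, golf, juliet]
Final RIGHT: [charlie, bravo, bravo, charlie]
i=0: L=charlie R=charlie -> agree -> charlie
i=1: L=bravo R=bravo -> agree -> bravo
i=2: L=golf, R=bravo=BASE -> take LEFT -> golf
i=3: BASE=foxtrot L=juliet R=charlie all differ -> CONFLICT
Conflict count: 1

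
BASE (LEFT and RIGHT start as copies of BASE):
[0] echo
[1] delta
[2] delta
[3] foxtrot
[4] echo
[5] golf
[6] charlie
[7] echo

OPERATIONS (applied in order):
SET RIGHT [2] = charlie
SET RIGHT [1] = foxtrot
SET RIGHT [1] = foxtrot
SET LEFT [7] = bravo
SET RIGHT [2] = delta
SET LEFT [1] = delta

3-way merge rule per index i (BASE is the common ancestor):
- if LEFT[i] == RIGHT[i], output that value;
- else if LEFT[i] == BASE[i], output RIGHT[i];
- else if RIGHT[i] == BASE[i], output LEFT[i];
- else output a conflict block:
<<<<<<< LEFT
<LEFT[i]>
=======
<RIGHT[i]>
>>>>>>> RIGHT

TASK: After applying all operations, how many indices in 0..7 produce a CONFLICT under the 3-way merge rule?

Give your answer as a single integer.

Final LEFT:  [echo, delta, delta, foxtrot, echo, golf, charlie, bravo]
Final RIGHT: [echo, foxtrot, delta, foxtrot, echo, golf, charlie, echo]
i=0: L=echo R=echo -> agree -> echo
i=1: L=delta=BASE, R=foxtrot -> take RIGHT -> foxtrot
i=2: L=delta R=delta -> agree -> delta
i=3: L=foxtrot R=foxtrot -> agree -> foxtrot
i=4: L=echo R=echo -> agree -> echo
i=5: L=golf R=golf -> agree -> golf
i=6: L=charlie R=charlie -> agree -> charlie
i=7: L=bravo, R=echo=BASE -> take LEFT -> bravo
Conflict count: 0

Answer: 0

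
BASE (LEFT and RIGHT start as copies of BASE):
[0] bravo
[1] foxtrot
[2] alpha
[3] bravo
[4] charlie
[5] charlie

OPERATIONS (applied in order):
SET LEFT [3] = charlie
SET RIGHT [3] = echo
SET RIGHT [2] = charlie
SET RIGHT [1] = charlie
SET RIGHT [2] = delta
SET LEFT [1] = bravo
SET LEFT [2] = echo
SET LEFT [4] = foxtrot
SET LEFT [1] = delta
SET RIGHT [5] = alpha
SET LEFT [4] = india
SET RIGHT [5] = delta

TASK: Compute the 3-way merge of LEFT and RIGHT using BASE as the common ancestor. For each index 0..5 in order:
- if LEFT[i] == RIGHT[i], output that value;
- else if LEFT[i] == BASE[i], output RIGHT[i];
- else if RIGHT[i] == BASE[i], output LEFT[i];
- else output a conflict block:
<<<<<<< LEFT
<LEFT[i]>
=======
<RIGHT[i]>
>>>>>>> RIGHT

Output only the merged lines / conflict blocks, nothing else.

Final LEFT:  [bravo, delta, echo, charlie, india, charlie]
Final RIGHT: [bravo, charlie, delta, echo, charlie, delta]
i=0: L=bravo R=bravo -> agree -> bravo
i=1: BASE=foxtrot L=delta R=charlie all differ -> CONFLICT
i=2: BASE=alpha L=echo R=delta all differ -> CONFLICT
i=3: BASE=bravo L=charlie R=echo all differ -> CONFLICT
i=4: L=india, R=charlie=BASE -> take LEFT -> india
i=5: L=charlie=BASE, R=delta -> take RIGHT -> delta

Answer: bravo
<<<<<<< LEFT
delta
=======
charlie
>>>>>>> RIGHT
<<<<<<< LEFT
echo
=======
delta
>>>>>>> RIGHT
<<<<<<< LEFT
charlie
=======
echo
>>>>>>> RIGHT
india
delta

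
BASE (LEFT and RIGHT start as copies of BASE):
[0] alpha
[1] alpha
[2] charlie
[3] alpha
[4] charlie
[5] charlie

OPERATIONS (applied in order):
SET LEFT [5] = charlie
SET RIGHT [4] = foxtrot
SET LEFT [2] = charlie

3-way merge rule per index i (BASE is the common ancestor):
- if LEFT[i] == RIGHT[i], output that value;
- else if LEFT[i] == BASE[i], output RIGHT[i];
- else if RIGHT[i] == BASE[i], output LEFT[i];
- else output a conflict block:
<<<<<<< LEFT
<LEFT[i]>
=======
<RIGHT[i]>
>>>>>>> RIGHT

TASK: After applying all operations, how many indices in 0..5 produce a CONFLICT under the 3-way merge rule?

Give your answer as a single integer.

Final LEFT:  [alpha, alpha, charlie, alpha, charlie, charlie]
Final RIGHT: [alpha, alpha, charlie, alpha, foxtrot, charlie]
i=0: L=alpha R=alpha -> agree -> alpha
i=1: L=alpha R=alpha -> agree -> alpha
i=2: L=charlie R=charlie -> agree -> charlie
i=3: L=alpha R=alpha -> agree -> alpha
i=4: L=charlie=BASE, R=foxtrot -> take RIGHT -> foxtrot
i=5: L=charlie R=charlie -> agree -> charlie
Conflict count: 0

Answer: 0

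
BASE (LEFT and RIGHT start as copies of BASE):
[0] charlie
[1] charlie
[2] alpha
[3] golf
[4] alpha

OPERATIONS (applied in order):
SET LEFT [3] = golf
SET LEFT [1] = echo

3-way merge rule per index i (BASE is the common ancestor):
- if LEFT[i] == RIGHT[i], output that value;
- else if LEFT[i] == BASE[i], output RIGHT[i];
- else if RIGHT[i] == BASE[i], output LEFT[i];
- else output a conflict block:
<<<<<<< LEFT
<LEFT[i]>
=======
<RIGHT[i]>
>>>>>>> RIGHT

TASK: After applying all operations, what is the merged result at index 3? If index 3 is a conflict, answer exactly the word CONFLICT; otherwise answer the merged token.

Final LEFT:  [charlie, echo, alpha, golf, alpha]
Final RIGHT: [charlie, charlie, alpha, golf, alpha]
i=0: L=charlie R=charlie -> agree -> charlie
i=1: L=echo, R=charlie=BASE -> take LEFT -> echo
i=2: L=alpha R=alpha -> agree -> alpha
i=3: L=golf R=golf -> agree -> golf
i=4: L=alpha R=alpha -> agree -> alpha
Index 3 -> golf

Answer: golf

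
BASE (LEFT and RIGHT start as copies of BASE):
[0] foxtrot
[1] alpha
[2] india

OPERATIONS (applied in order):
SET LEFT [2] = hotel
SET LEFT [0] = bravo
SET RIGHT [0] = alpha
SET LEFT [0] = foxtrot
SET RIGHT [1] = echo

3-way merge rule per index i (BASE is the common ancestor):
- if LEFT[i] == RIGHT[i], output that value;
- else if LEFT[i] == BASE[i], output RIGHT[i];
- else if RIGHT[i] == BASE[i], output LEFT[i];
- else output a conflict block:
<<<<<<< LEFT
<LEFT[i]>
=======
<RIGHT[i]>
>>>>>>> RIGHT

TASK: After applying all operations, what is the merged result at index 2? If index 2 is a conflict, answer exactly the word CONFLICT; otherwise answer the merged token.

Final LEFT:  [foxtrot, alpha, hotel]
Final RIGHT: [alpha, echo, india]
i=0: L=foxtrot=BASE, R=alpha -> take RIGHT -> alpha
i=1: L=alpha=BASE, R=echo -> take RIGHT -> echo
i=2: L=hotel, R=india=BASE -> take LEFT -> hotel
Index 2 -> hotel

Answer: hotel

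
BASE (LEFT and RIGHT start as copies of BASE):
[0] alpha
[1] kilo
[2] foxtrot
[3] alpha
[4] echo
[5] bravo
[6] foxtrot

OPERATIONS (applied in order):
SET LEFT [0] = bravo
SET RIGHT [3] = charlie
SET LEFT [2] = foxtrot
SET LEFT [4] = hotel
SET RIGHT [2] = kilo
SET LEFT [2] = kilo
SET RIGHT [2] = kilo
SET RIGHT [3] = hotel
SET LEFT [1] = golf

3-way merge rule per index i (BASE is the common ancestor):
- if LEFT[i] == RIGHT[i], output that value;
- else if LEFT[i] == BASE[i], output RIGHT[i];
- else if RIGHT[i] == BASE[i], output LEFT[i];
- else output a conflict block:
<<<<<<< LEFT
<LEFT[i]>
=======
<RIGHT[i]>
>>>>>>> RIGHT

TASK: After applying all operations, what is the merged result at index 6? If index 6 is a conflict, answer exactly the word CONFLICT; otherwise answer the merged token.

Final LEFT:  [bravo, golf, kilo, alpha, hotel, bravo, foxtrot]
Final RIGHT: [alpha, kilo, kilo, hotel, echo, bravo, foxtrot]
i=0: L=bravo, R=alpha=BASE -> take LEFT -> bravo
i=1: L=golf, R=kilo=BASE -> take LEFT -> golf
i=2: L=kilo R=kilo -> agree -> kilo
i=3: L=alpha=BASE, R=hotel -> take RIGHT -> hotel
i=4: L=hotel, R=echo=BASE -> take LEFT -> hotel
i=5: L=bravo R=bravo -> agree -> bravo
i=6: L=foxtrot R=foxtrot -> agree -> foxtrot
Index 6 -> foxtrot

Answer: foxtrot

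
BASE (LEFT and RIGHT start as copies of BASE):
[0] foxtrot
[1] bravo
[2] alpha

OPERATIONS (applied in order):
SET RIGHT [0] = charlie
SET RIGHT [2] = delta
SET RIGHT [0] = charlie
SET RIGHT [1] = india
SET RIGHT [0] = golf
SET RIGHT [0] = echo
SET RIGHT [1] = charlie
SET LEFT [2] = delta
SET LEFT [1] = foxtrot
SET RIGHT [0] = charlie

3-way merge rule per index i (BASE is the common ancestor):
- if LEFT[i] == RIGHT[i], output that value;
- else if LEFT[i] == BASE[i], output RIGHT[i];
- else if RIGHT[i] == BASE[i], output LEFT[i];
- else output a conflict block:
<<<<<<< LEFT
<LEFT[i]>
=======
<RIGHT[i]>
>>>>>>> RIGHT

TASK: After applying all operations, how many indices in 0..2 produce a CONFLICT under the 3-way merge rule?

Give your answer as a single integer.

Final LEFT:  [foxtrot, foxtrot, delta]
Final RIGHT: [charlie, charlie, delta]
i=0: L=foxtrot=BASE, R=charlie -> take RIGHT -> charlie
i=1: BASE=bravo L=foxtrot R=charlie all differ -> CONFLICT
i=2: L=delta R=delta -> agree -> delta
Conflict count: 1

Answer: 1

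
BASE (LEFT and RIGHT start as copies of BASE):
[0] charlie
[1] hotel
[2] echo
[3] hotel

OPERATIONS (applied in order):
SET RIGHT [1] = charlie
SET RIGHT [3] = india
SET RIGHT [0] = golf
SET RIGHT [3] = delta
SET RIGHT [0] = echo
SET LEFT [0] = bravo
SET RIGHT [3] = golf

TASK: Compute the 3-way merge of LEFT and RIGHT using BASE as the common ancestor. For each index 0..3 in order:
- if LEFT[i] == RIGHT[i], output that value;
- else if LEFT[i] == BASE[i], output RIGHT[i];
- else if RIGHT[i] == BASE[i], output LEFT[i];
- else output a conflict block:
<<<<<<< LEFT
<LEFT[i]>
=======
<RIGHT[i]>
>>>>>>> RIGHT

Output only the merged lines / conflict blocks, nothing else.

Final LEFT:  [bravo, hotel, echo, hotel]
Final RIGHT: [echo, charlie, echo, golf]
i=0: BASE=charlie L=bravo R=echo all differ -> CONFLICT
i=1: L=hotel=BASE, R=charlie -> take RIGHT -> charlie
i=2: L=echo R=echo -> agree -> echo
i=3: L=hotel=BASE, R=golf -> take RIGHT -> golf

Answer: <<<<<<< LEFT
bravo
=======
echo
>>>>>>> RIGHT
charlie
echo
golf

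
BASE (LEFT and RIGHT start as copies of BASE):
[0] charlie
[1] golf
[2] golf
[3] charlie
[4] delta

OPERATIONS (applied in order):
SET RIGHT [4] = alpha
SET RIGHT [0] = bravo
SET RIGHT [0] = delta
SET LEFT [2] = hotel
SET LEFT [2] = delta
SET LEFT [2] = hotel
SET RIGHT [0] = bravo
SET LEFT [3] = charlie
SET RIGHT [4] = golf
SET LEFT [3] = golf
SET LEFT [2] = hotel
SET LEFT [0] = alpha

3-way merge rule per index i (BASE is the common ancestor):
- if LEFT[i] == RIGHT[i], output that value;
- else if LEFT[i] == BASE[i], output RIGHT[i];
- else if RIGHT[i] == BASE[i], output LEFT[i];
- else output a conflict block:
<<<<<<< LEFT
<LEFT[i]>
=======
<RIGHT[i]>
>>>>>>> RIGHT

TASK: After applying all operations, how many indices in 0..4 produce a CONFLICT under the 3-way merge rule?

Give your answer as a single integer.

Answer: 1

Derivation:
Final LEFT:  [alpha, golf, hotel, golf, delta]
Final RIGHT: [bravo, golf, golf, charlie, golf]
i=0: BASE=charlie L=alpha R=bravo all differ -> CONFLICT
i=1: L=golf R=golf -> agree -> golf
i=2: L=hotel, R=golf=BASE -> take LEFT -> hotel
i=3: L=golf, R=charlie=BASE -> take LEFT -> golf
i=4: L=delta=BASE, R=golf -> take RIGHT -> golf
Conflict count: 1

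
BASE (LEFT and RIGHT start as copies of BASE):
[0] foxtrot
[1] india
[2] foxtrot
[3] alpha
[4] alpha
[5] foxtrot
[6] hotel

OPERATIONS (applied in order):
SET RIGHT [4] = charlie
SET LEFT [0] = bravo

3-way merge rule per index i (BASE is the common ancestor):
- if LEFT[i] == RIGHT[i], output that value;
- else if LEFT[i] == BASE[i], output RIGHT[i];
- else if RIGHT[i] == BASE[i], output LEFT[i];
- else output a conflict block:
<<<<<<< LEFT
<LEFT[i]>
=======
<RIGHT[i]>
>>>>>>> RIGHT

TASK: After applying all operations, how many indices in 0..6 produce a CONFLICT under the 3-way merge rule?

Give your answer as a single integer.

Answer: 0

Derivation:
Final LEFT:  [bravo, india, foxtrot, alpha, alpha, foxtrot, hotel]
Final RIGHT: [foxtrot, india, foxtrot, alpha, charlie, foxtrot, hotel]
i=0: L=bravo, R=foxtrot=BASE -> take LEFT -> bravo
i=1: L=india R=india -> agree -> india
i=2: L=foxtrot R=foxtrot -> agree -> foxtrot
i=3: L=alpha R=alpha -> agree -> alpha
i=4: L=alpha=BASE, R=charlie -> take RIGHT -> charlie
i=5: L=foxtrot R=foxtrot -> agree -> foxtrot
i=6: L=hotel R=hotel -> agree -> hotel
Conflict count: 0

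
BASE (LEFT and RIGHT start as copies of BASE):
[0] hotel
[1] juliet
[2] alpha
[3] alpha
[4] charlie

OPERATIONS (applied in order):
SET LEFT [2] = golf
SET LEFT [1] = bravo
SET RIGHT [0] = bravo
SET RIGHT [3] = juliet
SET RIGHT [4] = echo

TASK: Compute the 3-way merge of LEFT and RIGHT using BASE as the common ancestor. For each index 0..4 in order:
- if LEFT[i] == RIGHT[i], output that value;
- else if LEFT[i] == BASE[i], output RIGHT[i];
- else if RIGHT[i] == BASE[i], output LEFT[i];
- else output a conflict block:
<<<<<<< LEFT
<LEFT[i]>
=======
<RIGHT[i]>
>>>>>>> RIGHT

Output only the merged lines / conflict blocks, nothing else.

Final LEFT:  [hotel, bravo, golf, alpha, charlie]
Final RIGHT: [bravo, juliet, alpha, juliet, echo]
i=0: L=hotel=BASE, R=bravo -> take RIGHT -> bravo
i=1: L=bravo, R=juliet=BASE -> take LEFT -> bravo
i=2: L=golf, R=alpha=BASE -> take LEFT -> golf
i=3: L=alpha=BASE, R=juliet -> take RIGHT -> juliet
i=4: L=charlie=BASE, R=echo -> take RIGHT -> echo

Answer: bravo
bravo
golf
juliet
echo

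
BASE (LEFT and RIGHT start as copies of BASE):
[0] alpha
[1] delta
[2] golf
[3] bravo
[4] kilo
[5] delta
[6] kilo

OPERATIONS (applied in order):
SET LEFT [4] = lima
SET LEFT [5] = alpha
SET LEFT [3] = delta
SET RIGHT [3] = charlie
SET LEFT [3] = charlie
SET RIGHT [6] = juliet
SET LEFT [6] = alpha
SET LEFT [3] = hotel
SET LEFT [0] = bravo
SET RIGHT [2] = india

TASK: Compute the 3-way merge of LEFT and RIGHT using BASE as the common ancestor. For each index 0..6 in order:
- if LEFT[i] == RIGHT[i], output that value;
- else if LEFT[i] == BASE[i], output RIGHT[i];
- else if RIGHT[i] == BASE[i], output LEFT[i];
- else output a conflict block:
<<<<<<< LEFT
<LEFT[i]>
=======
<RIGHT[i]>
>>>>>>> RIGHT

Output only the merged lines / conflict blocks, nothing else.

Answer: bravo
delta
india
<<<<<<< LEFT
hotel
=======
charlie
>>>>>>> RIGHT
lima
alpha
<<<<<<< LEFT
alpha
=======
juliet
>>>>>>> RIGHT

Derivation:
Final LEFT:  [bravo, delta, golf, hotel, lima, alpha, alpha]
Final RIGHT: [alpha, delta, india, charlie, kilo, delta, juliet]
i=0: L=bravo, R=alpha=BASE -> take LEFT -> bravo
i=1: L=delta R=delta -> agree -> delta
i=2: L=golf=BASE, R=india -> take RIGHT -> india
i=3: BASE=bravo L=hotel R=charlie all differ -> CONFLICT
i=4: L=lima, R=kilo=BASE -> take LEFT -> lima
i=5: L=alpha, R=delta=BASE -> take LEFT -> alpha
i=6: BASE=kilo L=alpha R=juliet all differ -> CONFLICT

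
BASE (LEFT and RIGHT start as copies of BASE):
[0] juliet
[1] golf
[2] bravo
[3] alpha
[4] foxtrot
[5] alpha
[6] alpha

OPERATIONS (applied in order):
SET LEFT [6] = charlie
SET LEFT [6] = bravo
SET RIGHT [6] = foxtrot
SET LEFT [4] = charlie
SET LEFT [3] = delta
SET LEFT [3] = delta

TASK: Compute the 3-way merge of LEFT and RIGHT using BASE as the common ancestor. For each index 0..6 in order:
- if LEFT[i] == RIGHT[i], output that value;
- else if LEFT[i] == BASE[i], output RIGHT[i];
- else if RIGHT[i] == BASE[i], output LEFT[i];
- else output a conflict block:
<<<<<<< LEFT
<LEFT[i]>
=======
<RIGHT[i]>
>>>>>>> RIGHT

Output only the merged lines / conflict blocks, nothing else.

Answer: juliet
golf
bravo
delta
charlie
alpha
<<<<<<< LEFT
bravo
=======
foxtrot
>>>>>>> RIGHT

Derivation:
Final LEFT:  [juliet, golf, bravo, delta, charlie, alpha, bravo]
Final RIGHT: [juliet, golf, bravo, alpha, foxtrot, alpha, foxtrot]
i=0: L=juliet R=juliet -> agree -> juliet
i=1: L=golf R=golf -> agree -> golf
i=2: L=bravo R=bravo -> agree -> bravo
i=3: L=delta, R=alpha=BASE -> take LEFT -> delta
i=4: L=charlie, R=foxtrot=BASE -> take LEFT -> charlie
i=5: L=alpha R=alpha -> agree -> alpha
i=6: BASE=alpha L=bravo R=foxtrot all differ -> CONFLICT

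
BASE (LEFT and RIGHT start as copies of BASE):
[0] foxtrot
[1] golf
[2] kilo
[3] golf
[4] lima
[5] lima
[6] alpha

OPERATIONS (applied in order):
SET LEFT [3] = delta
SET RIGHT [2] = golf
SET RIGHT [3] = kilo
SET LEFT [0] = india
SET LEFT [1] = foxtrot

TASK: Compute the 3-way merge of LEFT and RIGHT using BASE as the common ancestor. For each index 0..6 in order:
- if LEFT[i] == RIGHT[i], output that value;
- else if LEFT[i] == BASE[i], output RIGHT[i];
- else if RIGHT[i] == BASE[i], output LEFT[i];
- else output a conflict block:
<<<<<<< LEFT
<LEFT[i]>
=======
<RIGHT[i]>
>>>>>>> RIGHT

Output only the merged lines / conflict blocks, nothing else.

Final LEFT:  [india, foxtrot, kilo, delta, lima, lima, alpha]
Final RIGHT: [foxtrot, golf, golf, kilo, lima, lima, alpha]
i=0: L=india, R=foxtrot=BASE -> take LEFT -> india
i=1: L=foxtrot, R=golf=BASE -> take LEFT -> foxtrot
i=2: L=kilo=BASE, R=golf -> take RIGHT -> golf
i=3: BASE=golf L=delta R=kilo all differ -> CONFLICT
i=4: L=lima R=lima -> agree -> lima
i=5: L=lima R=lima -> agree -> lima
i=6: L=alpha R=alpha -> agree -> alpha

Answer: india
foxtrot
golf
<<<<<<< LEFT
delta
=======
kilo
>>>>>>> RIGHT
lima
lima
alpha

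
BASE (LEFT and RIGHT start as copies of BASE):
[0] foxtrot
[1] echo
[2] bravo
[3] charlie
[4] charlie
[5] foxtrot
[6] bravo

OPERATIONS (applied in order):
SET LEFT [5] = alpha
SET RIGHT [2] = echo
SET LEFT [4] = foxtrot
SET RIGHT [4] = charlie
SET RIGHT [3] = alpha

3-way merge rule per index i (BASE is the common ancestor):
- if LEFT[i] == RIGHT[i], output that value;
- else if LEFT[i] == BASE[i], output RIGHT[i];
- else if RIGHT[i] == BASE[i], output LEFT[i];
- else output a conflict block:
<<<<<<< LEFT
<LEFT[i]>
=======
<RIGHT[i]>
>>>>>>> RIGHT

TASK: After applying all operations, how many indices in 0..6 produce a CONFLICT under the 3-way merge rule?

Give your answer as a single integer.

Final LEFT:  [foxtrot, echo, bravo, charlie, foxtrot, alpha, bravo]
Final RIGHT: [foxtrot, echo, echo, alpha, charlie, foxtrot, bravo]
i=0: L=foxtrot R=foxtrot -> agree -> foxtrot
i=1: L=echo R=echo -> agree -> echo
i=2: L=bravo=BASE, R=echo -> take RIGHT -> echo
i=3: L=charlie=BASE, R=alpha -> take RIGHT -> alpha
i=4: L=foxtrot, R=charlie=BASE -> take LEFT -> foxtrot
i=5: L=alpha, R=foxtrot=BASE -> take LEFT -> alpha
i=6: L=bravo R=bravo -> agree -> bravo
Conflict count: 0

Answer: 0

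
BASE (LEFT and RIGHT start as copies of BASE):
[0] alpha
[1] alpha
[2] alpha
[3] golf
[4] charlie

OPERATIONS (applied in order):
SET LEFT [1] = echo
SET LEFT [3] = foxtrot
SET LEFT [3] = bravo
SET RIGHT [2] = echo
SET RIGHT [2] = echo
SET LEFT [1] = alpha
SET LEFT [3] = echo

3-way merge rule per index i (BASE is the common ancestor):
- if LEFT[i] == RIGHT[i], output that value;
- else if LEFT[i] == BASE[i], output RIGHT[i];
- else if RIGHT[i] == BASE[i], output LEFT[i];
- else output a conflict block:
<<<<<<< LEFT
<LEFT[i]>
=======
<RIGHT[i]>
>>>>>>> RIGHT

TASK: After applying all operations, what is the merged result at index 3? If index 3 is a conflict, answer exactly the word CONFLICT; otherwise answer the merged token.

Final LEFT:  [alpha, alpha, alpha, echo, charlie]
Final RIGHT: [alpha, alpha, echo, golf, charlie]
i=0: L=alpha R=alpha -> agree -> alpha
i=1: L=alpha R=alpha -> agree -> alpha
i=2: L=alpha=BASE, R=echo -> take RIGHT -> echo
i=3: L=echo, R=golf=BASE -> take LEFT -> echo
i=4: L=charlie R=charlie -> agree -> charlie
Index 3 -> echo

Answer: echo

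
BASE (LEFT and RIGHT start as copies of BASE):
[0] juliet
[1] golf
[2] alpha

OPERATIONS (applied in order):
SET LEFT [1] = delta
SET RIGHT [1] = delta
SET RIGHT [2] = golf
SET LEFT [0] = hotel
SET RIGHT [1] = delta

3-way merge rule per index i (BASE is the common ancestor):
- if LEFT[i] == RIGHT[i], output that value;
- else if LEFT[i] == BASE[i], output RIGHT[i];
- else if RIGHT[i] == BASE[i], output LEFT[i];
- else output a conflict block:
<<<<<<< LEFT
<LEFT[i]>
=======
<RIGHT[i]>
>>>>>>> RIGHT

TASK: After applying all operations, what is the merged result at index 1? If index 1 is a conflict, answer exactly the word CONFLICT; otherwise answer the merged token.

Answer: delta

Derivation:
Final LEFT:  [hotel, delta, alpha]
Final RIGHT: [juliet, delta, golf]
i=0: L=hotel, R=juliet=BASE -> take LEFT -> hotel
i=1: L=delta R=delta -> agree -> delta
i=2: L=alpha=BASE, R=golf -> take RIGHT -> golf
Index 1 -> delta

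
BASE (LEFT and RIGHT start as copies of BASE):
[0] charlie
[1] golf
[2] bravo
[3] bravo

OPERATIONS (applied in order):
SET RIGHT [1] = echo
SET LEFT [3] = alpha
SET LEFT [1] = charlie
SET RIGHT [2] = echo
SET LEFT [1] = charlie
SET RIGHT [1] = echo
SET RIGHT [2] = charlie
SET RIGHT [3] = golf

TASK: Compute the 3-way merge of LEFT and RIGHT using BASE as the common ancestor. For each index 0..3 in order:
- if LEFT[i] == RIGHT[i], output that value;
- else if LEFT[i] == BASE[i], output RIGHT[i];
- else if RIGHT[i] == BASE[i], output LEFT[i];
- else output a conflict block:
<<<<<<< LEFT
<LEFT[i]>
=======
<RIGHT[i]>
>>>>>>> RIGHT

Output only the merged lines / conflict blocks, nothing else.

Final LEFT:  [charlie, charlie, bravo, alpha]
Final RIGHT: [charlie, echo, charlie, golf]
i=0: L=charlie R=charlie -> agree -> charlie
i=1: BASE=golf L=charlie R=echo all differ -> CONFLICT
i=2: L=bravo=BASE, R=charlie -> take RIGHT -> charlie
i=3: BASE=bravo L=alpha R=golf all differ -> CONFLICT

Answer: charlie
<<<<<<< LEFT
charlie
=======
echo
>>>>>>> RIGHT
charlie
<<<<<<< LEFT
alpha
=======
golf
>>>>>>> RIGHT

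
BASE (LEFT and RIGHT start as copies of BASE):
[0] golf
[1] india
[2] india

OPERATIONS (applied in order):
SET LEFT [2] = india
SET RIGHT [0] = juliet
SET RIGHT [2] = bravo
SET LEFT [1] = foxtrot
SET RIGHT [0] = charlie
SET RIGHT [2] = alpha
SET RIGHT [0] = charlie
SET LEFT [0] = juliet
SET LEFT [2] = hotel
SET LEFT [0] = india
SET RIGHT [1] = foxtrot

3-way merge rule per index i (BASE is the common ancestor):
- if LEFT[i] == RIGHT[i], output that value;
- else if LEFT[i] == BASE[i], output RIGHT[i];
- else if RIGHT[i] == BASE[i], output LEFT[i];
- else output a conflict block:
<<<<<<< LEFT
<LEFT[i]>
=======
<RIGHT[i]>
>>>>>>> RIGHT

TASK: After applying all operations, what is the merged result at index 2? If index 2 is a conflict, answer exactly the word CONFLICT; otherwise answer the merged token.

Answer: CONFLICT

Derivation:
Final LEFT:  [india, foxtrot, hotel]
Final RIGHT: [charlie, foxtrot, alpha]
i=0: BASE=golf L=india R=charlie all differ -> CONFLICT
i=1: L=foxtrot R=foxtrot -> agree -> foxtrot
i=2: BASE=india L=hotel R=alpha all differ -> CONFLICT
Index 2 -> CONFLICT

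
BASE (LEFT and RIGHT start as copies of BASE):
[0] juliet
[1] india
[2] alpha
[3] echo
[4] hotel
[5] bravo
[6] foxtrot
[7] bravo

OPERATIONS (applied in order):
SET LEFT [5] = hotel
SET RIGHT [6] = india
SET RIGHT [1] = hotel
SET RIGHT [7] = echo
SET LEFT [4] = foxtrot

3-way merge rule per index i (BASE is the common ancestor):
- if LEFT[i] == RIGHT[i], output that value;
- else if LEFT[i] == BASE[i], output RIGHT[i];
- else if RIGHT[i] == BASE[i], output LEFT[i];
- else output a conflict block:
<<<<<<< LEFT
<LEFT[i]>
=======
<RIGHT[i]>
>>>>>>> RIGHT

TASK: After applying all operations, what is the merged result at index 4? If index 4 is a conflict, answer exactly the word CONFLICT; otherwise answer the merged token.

Final LEFT:  [juliet, india, alpha, echo, foxtrot, hotel, foxtrot, bravo]
Final RIGHT: [juliet, hotel, alpha, echo, hotel, bravo, india, echo]
i=0: L=juliet R=juliet -> agree -> juliet
i=1: L=india=BASE, R=hotel -> take RIGHT -> hotel
i=2: L=alpha R=alpha -> agree -> alpha
i=3: L=echo R=echo -> agree -> echo
i=4: L=foxtrot, R=hotel=BASE -> take LEFT -> foxtrot
i=5: L=hotel, R=bravo=BASE -> take LEFT -> hotel
i=6: L=foxtrot=BASE, R=india -> take RIGHT -> india
i=7: L=bravo=BASE, R=echo -> take RIGHT -> echo
Index 4 -> foxtrot

Answer: foxtrot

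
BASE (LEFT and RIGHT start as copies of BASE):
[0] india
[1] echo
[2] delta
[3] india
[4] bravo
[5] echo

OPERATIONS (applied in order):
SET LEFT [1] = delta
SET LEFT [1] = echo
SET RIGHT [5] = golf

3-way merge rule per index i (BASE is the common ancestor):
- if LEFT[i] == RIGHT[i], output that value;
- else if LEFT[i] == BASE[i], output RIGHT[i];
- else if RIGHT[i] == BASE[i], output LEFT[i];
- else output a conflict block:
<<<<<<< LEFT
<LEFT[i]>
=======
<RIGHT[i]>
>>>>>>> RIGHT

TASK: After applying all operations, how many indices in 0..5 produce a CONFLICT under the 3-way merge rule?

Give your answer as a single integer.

Final LEFT:  [india, echo, delta, india, bravo, echo]
Final RIGHT: [india, echo, delta, india, bravo, golf]
i=0: L=india R=india -> agree -> india
i=1: L=echo R=echo -> agree -> echo
i=2: L=delta R=delta -> agree -> delta
i=3: L=india R=india -> agree -> india
i=4: L=bravo R=bravo -> agree -> bravo
i=5: L=echo=BASE, R=golf -> take RIGHT -> golf
Conflict count: 0

Answer: 0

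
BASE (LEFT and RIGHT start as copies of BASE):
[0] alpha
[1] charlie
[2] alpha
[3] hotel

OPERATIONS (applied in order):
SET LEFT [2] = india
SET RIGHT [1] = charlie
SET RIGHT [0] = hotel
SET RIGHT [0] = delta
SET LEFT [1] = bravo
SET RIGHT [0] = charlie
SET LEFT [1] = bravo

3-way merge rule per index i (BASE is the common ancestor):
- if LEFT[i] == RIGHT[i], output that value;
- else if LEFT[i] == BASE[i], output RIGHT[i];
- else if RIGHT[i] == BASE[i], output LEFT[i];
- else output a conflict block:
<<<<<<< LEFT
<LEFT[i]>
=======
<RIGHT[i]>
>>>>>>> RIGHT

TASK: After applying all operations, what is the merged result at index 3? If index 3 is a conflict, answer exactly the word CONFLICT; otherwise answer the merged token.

Answer: hotel

Derivation:
Final LEFT:  [alpha, bravo, india, hotel]
Final RIGHT: [charlie, charlie, alpha, hotel]
i=0: L=alpha=BASE, R=charlie -> take RIGHT -> charlie
i=1: L=bravo, R=charlie=BASE -> take LEFT -> bravo
i=2: L=india, R=alpha=BASE -> take LEFT -> india
i=3: L=hotel R=hotel -> agree -> hotel
Index 3 -> hotel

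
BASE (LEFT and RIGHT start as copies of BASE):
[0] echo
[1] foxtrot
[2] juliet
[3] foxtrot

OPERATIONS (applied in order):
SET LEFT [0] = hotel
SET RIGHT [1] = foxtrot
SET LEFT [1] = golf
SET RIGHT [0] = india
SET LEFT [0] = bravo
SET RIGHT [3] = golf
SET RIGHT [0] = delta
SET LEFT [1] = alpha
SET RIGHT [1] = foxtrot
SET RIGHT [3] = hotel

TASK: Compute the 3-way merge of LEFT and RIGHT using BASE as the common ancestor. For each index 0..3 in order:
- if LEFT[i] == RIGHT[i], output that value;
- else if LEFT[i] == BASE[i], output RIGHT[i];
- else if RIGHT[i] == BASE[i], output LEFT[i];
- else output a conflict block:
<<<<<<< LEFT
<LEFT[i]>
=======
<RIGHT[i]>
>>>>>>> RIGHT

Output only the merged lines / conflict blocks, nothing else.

Final LEFT:  [bravo, alpha, juliet, foxtrot]
Final RIGHT: [delta, foxtrot, juliet, hotel]
i=0: BASE=echo L=bravo R=delta all differ -> CONFLICT
i=1: L=alpha, R=foxtrot=BASE -> take LEFT -> alpha
i=2: L=juliet R=juliet -> agree -> juliet
i=3: L=foxtrot=BASE, R=hotel -> take RIGHT -> hotel

Answer: <<<<<<< LEFT
bravo
=======
delta
>>>>>>> RIGHT
alpha
juliet
hotel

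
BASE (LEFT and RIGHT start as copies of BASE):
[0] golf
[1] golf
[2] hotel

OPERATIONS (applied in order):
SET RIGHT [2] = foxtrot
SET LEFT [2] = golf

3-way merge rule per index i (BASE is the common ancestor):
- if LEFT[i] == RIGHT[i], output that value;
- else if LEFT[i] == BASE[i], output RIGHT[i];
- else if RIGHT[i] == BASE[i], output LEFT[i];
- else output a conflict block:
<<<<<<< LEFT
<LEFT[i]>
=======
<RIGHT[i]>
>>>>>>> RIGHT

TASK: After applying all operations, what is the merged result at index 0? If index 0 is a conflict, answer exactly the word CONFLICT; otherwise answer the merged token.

Final LEFT:  [golf, golf, golf]
Final RIGHT: [golf, golf, foxtrot]
i=0: L=golf R=golf -> agree -> golf
i=1: L=golf R=golf -> agree -> golf
i=2: BASE=hotel L=golf R=foxtrot all differ -> CONFLICT
Index 0 -> golf

Answer: golf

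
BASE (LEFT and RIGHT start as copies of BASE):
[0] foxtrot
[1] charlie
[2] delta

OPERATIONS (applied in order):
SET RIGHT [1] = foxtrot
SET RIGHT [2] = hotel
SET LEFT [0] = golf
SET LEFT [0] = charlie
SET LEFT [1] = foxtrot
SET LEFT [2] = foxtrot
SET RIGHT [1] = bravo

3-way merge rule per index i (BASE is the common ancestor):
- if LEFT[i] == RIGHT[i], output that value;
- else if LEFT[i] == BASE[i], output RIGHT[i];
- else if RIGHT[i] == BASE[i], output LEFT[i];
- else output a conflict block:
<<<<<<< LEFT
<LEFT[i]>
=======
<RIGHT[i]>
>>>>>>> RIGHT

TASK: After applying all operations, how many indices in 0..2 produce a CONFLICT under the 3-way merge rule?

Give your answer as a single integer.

Final LEFT:  [charlie, foxtrot, foxtrot]
Final RIGHT: [foxtrot, bravo, hotel]
i=0: L=charlie, R=foxtrot=BASE -> take LEFT -> charlie
i=1: BASE=charlie L=foxtrot R=bravo all differ -> CONFLICT
i=2: BASE=delta L=foxtrot R=hotel all differ -> CONFLICT
Conflict count: 2

Answer: 2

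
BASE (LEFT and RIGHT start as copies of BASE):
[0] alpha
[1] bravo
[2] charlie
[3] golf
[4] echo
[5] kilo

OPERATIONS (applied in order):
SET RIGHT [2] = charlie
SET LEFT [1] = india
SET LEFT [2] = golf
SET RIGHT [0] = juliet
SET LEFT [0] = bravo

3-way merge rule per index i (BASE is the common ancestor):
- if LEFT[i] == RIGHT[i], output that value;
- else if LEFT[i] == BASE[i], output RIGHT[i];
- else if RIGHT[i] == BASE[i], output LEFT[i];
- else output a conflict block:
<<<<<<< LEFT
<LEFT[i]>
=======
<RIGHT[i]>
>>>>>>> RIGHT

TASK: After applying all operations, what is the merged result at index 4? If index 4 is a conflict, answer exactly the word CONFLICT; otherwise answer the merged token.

Answer: echo

Derivation:
Final LEFT:  [bravo, india, golf, golf, echo, kilo]
Final RIGHT: [juliet, bravo, charlie, golf, echo, kilo]
i=0: BASE=alpha L=bravo R=juliet all differ -> CONFLICT
i=1: L=india, R=bravo=BASE -> take LEFT -> india
i=2: L=golf, R=charlie=BASE -> take LEFT -> golf
i=3: L=golf R=golf -> agree -> golf
i=4: L=echo R=echo -> agree -> echo
i=5: L=kilo R=kilo -> agree -> kilo
Index 4 -> echo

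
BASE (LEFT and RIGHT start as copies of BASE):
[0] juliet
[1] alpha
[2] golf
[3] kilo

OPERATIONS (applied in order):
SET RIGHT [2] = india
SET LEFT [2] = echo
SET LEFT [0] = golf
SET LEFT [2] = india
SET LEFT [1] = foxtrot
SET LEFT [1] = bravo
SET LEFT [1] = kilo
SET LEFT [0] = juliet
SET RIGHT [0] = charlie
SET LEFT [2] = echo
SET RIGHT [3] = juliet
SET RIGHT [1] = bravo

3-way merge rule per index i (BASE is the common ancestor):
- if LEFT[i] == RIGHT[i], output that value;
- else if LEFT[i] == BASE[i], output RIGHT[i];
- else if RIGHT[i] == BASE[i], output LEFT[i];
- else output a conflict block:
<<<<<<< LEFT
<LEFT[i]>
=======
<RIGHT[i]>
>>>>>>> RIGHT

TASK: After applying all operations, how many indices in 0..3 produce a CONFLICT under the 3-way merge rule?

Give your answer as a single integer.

Answer: 2

Derivation:
Final LEFT:  [juliet, kilo, echo, kilo]
Final RIGHT: [charlie, bravo, india, juliet]
i=0: L=juliet=BASE, R=charlie -> take RIGHT -> charlie
i=1: BASE=alpha L=kilo R=bravo all differ -> CONFLICT
i=2: BASE=golf L=echo R=india all differ -> CONFLICT
i=3: L=kilo=BASE, R=juliet -> take RIGHT -> juliet
Conflict count: 2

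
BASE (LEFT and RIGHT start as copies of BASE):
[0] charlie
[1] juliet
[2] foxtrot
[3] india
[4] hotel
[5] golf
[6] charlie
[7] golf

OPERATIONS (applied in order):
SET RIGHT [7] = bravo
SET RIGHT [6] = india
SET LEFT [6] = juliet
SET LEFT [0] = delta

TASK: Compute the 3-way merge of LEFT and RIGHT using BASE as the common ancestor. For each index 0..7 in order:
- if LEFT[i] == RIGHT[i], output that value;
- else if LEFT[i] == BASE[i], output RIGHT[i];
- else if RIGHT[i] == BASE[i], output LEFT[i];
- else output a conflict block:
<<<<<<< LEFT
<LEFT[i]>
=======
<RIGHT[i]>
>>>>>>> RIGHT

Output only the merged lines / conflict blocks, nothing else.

Final LEFT:  [delta, juliet, foxtrot, india, hotel, golf, juliet, golf]
Final RIGHT: [charlie, juliet, foxtrot, india, hotel, golf, india, bravo]
i=0: L=delta, R=charlie=BASE -> take LEFT -> delta
i=1: L=juliet R=juliet -> agree -> juliet
i=2: L=foxtrot R=foxtrot -> agree -> foxtrot
i=3: L=india R=india -> agree -> india
i=4: L=hotel R=hotel -> agree -> hotel
i=5: L=golf R=golf -> agree -> golf
i=6: BASE=charlie L=juliet R=india all differ -> CONFLICT
i=7: L=golf=BASE, R=bravo -> take RIGHT -> bravo

Answer: delta
juliet
foxtrot
india
hotel
golf
<<<<<<< LEFT
juliet
=======
india
>>>>>>> RIGHT
bravo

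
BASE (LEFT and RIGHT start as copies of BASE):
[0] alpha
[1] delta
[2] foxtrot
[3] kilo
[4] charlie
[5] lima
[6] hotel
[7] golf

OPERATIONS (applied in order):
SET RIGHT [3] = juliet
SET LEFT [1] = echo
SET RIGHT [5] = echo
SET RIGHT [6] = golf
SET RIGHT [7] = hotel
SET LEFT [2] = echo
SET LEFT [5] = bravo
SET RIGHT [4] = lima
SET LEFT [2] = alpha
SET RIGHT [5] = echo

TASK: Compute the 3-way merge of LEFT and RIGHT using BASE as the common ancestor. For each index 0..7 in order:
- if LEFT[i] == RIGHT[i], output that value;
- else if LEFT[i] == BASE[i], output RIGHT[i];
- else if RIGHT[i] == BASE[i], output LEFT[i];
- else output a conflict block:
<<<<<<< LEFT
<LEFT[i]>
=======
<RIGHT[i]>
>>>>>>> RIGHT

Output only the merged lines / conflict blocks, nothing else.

Answer: alpha
echo
alpha
juliet
lima
<<<<<<< LEFT
bravo
=======
echo
>>>>>>> RIGHT
golf
hotel

Derivation:
Final LEFT:  [alpha, echo, alpha, kilo, charlie, bravo, hotel, golf]
Final RIGHT: [alpha, delta, foxtrot, juliet, lima, echo, golf, hotel]
i=0: L=alpha R=alpha -> agree -> alpha
i=1: L=echo, R=delta=BASE -> take LEFT -> echo
i=2: L=alpha, R=foxtrot=BASE -> take LEFT -> alpha
i=3: L=kilo=BASE, R=juliet -> take RIGHT -> juliet
i=4: L=charlie=BASE, R=lima -> take RIGHT -> lima
i=5: BASE=lima L=bravo R=echo all differ -> CONFLICT
i=6: L=hotel=BASE, R=golf -> take RIGHT -> golf
i=7: L=golf=BASE, R=hotel -> take RIGHT -> hotel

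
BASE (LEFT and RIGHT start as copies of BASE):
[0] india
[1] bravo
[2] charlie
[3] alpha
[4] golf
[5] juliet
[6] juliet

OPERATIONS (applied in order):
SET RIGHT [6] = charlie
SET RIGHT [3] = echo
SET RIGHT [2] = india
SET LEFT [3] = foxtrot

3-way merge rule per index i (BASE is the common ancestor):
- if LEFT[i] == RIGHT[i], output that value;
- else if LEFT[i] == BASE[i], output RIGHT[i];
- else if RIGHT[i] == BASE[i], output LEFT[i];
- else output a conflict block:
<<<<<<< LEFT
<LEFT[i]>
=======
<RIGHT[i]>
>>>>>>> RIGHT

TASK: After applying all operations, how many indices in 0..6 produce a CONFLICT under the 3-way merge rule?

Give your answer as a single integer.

Answer: 1

Derivation:
Final LEFT:  [india, bravo, charlie, foxtrot, golf, juliet, juliet]
Final RIGHT: [india, bravo, india, echo, golf, juliet, charlie]
i=0: L=india R=india -> agree -> india
i=1: L=bravo R=bravo -> agree -> bravo
i=2: L=charlie=BASE, R=india -> take RIGHT -> india
i=3: BASE=alpha L=foxtrot R=echo all differ -> CONFLICT
i=4: L=golf R=golf -> agree -> golf
i=5: L=juliet R=juliet -> agree -> juliet
i=6: L=juliet=BASE, R=charlie -> take RIGHT -> charlie
Conflict count: 1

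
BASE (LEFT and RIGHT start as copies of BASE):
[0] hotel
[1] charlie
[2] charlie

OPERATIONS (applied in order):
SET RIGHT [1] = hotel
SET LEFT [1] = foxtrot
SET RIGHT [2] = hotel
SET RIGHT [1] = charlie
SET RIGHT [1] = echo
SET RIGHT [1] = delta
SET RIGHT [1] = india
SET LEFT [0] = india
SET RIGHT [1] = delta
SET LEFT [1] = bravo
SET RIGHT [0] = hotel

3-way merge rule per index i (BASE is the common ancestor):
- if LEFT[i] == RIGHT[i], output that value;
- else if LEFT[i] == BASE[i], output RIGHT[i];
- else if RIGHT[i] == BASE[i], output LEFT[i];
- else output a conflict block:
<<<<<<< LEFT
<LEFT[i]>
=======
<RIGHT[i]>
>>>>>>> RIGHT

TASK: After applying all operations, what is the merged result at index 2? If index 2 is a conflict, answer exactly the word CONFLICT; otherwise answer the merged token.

Answer: hotel

Derivation:
Final LEFT:  [india, bravo, charlie]
Final RIGHT: [hotel, delta, hotel]
i=0: L=india, R=hotel=BASE -> take LEFT -> india
i=1: BASE=charlie L=bravo R=delta all differ -> CONFLICT
i=2: L=charlie=BASE, R=hotel -> take RIGHT -> hotel
Index 2 -> hotel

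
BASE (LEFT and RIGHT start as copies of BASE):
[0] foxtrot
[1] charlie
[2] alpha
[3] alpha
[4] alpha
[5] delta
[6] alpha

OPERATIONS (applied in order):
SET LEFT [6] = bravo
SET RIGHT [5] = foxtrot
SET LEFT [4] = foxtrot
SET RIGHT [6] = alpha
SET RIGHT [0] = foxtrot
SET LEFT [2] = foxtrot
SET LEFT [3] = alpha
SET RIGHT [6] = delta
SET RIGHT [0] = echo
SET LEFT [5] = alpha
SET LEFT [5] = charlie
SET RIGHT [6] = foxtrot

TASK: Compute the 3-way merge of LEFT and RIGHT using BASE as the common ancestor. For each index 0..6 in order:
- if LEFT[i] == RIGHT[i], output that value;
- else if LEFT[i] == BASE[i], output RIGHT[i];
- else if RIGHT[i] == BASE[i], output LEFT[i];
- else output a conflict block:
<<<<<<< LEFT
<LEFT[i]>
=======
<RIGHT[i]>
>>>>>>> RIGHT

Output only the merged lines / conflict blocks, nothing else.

Answer: echo
charlie
foxtrot
alpha
foxtrot
<<<<<<< LEFT
charlie
=======
foxtrot
>>>>>>> RIGHT
<<<<<<< LEFT
bravo
=======
foxtrot
>>>>>>> RIGHT

Derivation:
Final LEFT:  [foxtrot, charlie, foxtrot, alpha, foxtrot, charlie, bravo]
Final RIGHT: [echo, charlie, alpha, alpha, alpha, foxtrot, foxtrot]
i=0: L=foxtrot=BASE, R=echo -> take RIGHT -> echo
i=1: L=charlie R=charlie -> agree -> charlie
i=2: L=foxtrot, R=alpha=BASE -> take LEFT -> foxtrot
i=3: L=alpha R=alpha -> agree -> alpha
i=4: L=foxtrot, R=alpha=BASE -> take LEFT -> foxtrot
i=5: BASE=delta L=charlie R=foxtrot all differ -> CONFLICT
i=6: BASE=alpha L=bravo R=foxtrot all differ -> CONFLICT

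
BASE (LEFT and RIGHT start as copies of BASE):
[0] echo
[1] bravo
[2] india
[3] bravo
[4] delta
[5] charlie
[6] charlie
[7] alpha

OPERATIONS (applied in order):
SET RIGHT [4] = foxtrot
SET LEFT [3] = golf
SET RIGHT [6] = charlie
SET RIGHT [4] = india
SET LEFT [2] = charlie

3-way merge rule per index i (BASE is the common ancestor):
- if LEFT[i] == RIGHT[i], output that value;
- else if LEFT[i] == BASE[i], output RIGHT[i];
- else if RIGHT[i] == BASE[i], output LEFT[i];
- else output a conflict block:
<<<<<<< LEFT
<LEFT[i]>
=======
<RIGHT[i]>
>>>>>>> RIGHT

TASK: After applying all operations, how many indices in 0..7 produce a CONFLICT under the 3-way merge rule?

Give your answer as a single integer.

Answer: 0

Derivation:
Final LEFT:  [echo, bravo, charlie, golf, delta, charlie, charlie, alpha]
Final RIGHT: [echo, bravo, india, bravo, india, charlie, charlie, alpha]
i=0: L=echo R=echo -> agree -> echo
i=1: L=bravo R=bravo -> agree -> bravo
i=2: L=charlie, R=india=BASE -> take LEFT -> charlie
i=3: L=golf, R=bravo=BASE -> take LEFT -> golf
i=4: L=delta=BASE, R=india -> take RIGHT -> india
i=5: L=charlie R=charlie -> agree -> charlie
i=6: L=charlie R=charlie -> agree -> charlie
i=7: L=alpha R=alpha -> agree -> alpha
Conflict count: 0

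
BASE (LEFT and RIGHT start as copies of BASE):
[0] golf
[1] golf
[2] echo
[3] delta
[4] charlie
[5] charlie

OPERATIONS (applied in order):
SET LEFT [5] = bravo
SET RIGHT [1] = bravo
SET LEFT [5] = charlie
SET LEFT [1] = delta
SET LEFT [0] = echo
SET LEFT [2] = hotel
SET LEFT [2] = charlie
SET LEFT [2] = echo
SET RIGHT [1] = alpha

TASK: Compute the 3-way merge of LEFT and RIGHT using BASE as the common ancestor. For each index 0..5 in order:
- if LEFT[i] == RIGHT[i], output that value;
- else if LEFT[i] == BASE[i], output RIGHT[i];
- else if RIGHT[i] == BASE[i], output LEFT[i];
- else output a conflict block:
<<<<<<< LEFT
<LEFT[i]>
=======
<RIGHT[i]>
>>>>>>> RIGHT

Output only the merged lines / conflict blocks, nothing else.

Final LEFT:  [echo, delta, echo, delta, charlie, charlie]
Final RIGHT: [golf, alpha, echo, delta, charlie, charlie]
i=0: L=echo, R=golf=BASE -> take LEFT -> echo
i=1: BASE=golf L=delta R=alpha all differ -> CONFLICT
i=2: L=echo R=echo -> agree -> echo
i=3: L=delta R=delta -> agree -> delta
i=4: L=charlie R=charlie -> agree -> charlie
i=5: L=charlie R=charlie -> agree -> charlie

Answer: echo
<<<<<<< LEFT
delta
=======
alpha
>>>>>>> RIGHT
echo
delta
charlie
charlie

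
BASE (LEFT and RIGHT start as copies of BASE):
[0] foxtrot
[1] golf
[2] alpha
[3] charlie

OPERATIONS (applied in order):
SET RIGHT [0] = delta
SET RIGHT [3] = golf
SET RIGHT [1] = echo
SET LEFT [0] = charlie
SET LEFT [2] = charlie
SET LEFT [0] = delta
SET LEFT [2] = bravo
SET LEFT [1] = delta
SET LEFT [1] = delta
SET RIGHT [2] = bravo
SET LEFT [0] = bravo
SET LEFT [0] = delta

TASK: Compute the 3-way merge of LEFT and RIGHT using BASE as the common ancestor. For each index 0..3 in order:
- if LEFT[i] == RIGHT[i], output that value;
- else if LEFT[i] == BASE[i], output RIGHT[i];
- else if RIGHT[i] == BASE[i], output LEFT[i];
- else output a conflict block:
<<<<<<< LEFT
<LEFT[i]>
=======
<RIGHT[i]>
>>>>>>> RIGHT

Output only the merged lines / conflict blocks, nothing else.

Final LEFT:  [delta, delta, bravo, charlie]
Final RIGHT: [delta, echo, bravo, golf]
i=0: L=delta R=delta -> agree -> delta
i=1: BASE=golf L=delta R=echo all differ -> CONFLICT
i=2: L=bravo R=bravo -> agree -> bravo
i=3: L=charlie=BASE, R=golf -> take RIGHT -> golf

Answer: delta
<<<<<<< LEFT
delta
=======
echo
>>>>>>> RIGHT
bravo
golf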